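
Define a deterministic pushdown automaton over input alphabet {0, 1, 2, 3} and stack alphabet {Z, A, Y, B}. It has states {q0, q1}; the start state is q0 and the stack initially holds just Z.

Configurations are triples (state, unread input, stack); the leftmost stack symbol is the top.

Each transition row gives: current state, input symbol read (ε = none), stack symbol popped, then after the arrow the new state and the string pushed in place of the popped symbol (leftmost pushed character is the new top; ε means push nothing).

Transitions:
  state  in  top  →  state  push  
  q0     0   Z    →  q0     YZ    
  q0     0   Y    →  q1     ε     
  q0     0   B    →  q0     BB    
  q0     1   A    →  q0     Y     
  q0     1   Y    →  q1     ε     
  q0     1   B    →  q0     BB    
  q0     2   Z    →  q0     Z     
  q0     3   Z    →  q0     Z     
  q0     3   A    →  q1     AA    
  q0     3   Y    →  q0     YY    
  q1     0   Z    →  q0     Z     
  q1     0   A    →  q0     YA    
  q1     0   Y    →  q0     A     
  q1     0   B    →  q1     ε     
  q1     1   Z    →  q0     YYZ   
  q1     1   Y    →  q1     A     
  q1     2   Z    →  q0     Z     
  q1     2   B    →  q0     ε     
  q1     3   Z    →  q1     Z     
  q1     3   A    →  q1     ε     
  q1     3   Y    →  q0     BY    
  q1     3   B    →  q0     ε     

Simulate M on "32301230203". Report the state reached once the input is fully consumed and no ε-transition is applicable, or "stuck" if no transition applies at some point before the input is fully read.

(q0, 32301230203, Z)
  read 3, top Z: go to q0, push Z → (q0, 2301230203, Z)
  read 2, top Z: go to q0, push Z → (q0, 301230203, Z)
  read 3, top Z: go to q0, push Z → (q0, 01230203, Z)
  read 0, top Z: go to q0, push YZ → (q0, 1230203, YZ)
  read 1, top Y: go to q1, push ε → (q1, 230203, Z)
  read 2, top Z: go to q0, push Z → (q0, 30203, Z)
  read 3, top Z: go to q0, push Z → (q0, 0203, Z)
  read 0, top Z: go to q0, push YZ → (q0, 203, YZ)
No transition for (q0, 2, top Y); M blocks with input 203 remaining.

stuck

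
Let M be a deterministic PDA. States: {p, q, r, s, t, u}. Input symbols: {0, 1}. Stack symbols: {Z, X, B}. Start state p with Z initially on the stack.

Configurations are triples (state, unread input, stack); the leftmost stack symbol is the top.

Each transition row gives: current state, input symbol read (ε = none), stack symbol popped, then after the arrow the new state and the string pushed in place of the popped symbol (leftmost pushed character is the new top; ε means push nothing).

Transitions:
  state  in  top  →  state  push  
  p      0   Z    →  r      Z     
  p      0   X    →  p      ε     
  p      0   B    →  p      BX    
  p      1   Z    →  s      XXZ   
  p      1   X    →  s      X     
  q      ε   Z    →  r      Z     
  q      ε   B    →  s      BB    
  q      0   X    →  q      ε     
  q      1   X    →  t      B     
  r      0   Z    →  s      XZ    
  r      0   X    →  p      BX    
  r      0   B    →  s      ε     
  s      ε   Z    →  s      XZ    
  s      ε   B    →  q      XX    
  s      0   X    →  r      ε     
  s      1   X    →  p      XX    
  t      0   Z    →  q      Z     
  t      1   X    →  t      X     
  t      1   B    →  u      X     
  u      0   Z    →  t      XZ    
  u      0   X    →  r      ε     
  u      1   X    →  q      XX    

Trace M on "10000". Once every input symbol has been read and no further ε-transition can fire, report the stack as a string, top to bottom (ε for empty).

(p, 10000, Z)
  read 1, top Z: go to s, push XXZ → (s, 0000, XXZ)
  read 0, top X: go to r, push ε → (r, 000, XZ)
  read 0, top X: go to p, push BX → (p, 00, BXZ)
  read 0, top B: go to p, push BX → (p, 0, BXXZ)
  read 0, top B: go to p, push BX → (p, ε, BXXXZ)
All input consumed in state p with stack BXXXZ.

BXXXZ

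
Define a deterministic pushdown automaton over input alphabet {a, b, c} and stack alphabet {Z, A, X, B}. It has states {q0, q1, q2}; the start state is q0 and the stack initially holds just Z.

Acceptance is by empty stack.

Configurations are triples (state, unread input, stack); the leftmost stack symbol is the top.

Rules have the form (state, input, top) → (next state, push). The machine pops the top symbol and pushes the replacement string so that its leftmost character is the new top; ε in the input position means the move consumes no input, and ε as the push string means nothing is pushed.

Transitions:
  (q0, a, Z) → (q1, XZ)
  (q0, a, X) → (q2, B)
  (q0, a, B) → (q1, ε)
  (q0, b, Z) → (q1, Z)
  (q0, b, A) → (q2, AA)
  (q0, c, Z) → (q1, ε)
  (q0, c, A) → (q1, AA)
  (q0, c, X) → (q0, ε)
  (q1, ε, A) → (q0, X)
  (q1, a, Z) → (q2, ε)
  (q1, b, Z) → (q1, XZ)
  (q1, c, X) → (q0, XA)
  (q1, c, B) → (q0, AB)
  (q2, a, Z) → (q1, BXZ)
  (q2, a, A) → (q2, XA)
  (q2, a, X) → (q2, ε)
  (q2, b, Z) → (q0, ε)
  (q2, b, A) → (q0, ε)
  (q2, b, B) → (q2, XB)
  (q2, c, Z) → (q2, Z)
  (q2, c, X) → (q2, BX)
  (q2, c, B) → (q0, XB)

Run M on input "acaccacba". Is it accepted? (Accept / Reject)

(q0, acaccacba, Z)
  read a, top Z: go to q1, push XZ → (q1, caccacba, XZ)
  read c, top X: go to q0, push XA → (q0, accacba, XAZ)
  read a, top X: go to q2, push B → (q2, ccacba, BAZ)
  read c, top B: go to q0, push XB → (q0, cacba, XBAZ)
  read c, top X: go to q0, push ε → (q0, acba, BAZ)
  read a, top B: go to q1, push ε → (q1, cba, AZ)
  ε-move, top A: go to q0, push X → (q0, cba, XZ)
  read c, top X: go to q0, push ε → (q0, ba, Z)
  read b, top Z: go to q1, push Z → (q1, a, Z)
  read a, top Z: go to q2, push ε → (q2, ε, ε)
All input consumed and the stack is empty.

Accept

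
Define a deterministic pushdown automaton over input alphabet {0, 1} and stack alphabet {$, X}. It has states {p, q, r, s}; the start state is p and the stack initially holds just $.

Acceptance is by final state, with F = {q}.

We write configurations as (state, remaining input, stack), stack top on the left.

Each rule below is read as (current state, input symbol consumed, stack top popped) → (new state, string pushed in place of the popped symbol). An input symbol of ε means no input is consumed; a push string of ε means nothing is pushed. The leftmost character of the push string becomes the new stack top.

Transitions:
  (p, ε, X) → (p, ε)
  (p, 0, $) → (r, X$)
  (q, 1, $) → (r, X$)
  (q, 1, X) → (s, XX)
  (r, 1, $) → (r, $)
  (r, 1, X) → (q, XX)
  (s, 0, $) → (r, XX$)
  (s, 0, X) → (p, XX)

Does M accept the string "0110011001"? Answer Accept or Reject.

(p, 0110011001, $) ⊢ (r, 110011001, X$) ⊢ (q, 10011001, XX$) ⊢ (s, 0011001, XXX$) ⊢ (p, 011001, XXXX$) ⊢ (p, 011001, XXX$) ⊢ (p, 011001, XX$) ⊢ (p, 011001, X$) ⊢ (p, 011001, $) ⊢ (r, 11001, X$) ⊢ (q, 1001, XX$) ⊢ (s, 001, XXX$) ⊢ (p, 01, XXXX$) ⊢ (p, 01, XXX$) ⊢ (p, 01, XX$) ⊢ (p, 01, X$) ⊢ (p, 01, $) ⊢ (r, 1, X$) ⊢ (q, ε, XX$)
All input consumed; state q ∈ F.

Accept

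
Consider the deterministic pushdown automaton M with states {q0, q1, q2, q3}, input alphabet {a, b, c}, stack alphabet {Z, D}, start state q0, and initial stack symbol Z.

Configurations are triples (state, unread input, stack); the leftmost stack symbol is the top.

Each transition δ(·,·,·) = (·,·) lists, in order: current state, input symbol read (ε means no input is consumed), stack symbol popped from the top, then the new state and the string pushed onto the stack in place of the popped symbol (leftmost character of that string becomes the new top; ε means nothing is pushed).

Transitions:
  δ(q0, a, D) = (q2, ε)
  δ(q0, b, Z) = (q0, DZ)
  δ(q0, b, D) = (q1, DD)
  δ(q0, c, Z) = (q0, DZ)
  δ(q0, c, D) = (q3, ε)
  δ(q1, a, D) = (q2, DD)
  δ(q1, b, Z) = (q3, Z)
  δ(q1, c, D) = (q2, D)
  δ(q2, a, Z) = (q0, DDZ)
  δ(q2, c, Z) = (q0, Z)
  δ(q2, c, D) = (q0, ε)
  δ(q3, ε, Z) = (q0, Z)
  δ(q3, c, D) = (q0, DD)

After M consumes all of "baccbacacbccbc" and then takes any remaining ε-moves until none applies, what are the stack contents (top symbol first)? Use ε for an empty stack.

DDZ

(q0, baccbacacbccbc, Z) ⊢ (q0, accbacacbccbc, DZ) ⊢ (q2, ccbacacbccbc, Z) ⊢ (q0, cbacacbccbc, Z) ⊢ (q0, bacacbccbc, DZ) ⊢ (q1, acacbccbc, DDZ) ⊢ (q2, cacbccbc, DDDZ) ⊢ (q0, acbccbc, DDZ) ⊢ (q2, cbccbc, DZ) ⊢ (q0, bccbc, Z) ⊢ (q0, ccbc, DZ) ⊢ (q3, cbc, Z) ⊢ (q0, cbc, Z) ⊢ (q0, bc, DZ) ⊢ (q1, c, DDZ) ⊢ (q2, ε, DDZ)
All input consumed in state q2 with stack DDZ.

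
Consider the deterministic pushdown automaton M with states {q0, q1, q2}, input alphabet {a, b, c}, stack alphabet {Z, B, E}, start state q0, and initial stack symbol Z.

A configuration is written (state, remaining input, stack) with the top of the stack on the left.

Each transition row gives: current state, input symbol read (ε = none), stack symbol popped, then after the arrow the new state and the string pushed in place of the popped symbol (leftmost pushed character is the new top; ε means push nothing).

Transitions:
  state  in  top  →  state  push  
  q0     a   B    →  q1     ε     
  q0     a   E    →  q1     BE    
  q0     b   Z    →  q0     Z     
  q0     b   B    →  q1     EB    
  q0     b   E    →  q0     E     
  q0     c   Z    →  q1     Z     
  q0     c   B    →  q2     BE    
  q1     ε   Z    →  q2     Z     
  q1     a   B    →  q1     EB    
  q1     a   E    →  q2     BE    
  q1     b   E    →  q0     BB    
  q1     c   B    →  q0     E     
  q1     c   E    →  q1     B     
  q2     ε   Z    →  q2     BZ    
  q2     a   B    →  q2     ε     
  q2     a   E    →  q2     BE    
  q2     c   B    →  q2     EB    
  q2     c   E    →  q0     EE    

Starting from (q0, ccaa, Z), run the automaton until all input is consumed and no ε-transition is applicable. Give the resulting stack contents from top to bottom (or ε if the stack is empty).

(q0, ccaa, Z)
  read c, top Z: go to q1, push Z → (q1, caa, Z)
  ε-move, top Z: go to q2, push Z → (q2, caa, Z)
  ε-move, top Z: go to q2, push BZ → (q2, caa, BZ)
  read c, top B: go to q2, push EB → (q2, aa, EBZ)
  read a, top E: go to q2, push BE → (q2, a, BEBZ)
  read a, top B: go to q2, push ε → (q2, ε, EBZ)
All input consumed in state q2 with stack EBZ.

EBZ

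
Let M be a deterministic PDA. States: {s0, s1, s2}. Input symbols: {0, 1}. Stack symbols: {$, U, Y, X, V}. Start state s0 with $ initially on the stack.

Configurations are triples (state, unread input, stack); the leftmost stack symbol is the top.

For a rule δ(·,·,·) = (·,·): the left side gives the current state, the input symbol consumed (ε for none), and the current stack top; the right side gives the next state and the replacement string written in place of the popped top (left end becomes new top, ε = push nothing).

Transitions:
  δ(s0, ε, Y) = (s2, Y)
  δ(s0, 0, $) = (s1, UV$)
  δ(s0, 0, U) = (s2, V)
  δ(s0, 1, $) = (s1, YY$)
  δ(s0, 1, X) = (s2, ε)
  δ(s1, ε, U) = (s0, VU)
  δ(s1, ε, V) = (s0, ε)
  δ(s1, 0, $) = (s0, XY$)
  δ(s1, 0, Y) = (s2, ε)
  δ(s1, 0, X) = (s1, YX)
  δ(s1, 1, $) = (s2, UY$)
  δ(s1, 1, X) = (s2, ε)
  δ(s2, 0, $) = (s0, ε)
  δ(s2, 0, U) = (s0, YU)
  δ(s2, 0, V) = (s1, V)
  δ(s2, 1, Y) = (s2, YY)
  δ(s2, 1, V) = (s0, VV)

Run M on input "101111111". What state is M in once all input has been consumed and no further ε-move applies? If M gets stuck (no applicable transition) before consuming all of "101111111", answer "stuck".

(s0, 101111111, $) ⊢ (s1, 01111111, YY$) ⊢ (s2, 1111111, Y$) ⊢ (s2, 111111, YY$) ⊢ (s2, 11111, YYY$) ⊢ (s2, 1111, YYYY$) ⊢ (s2, 111, YYYYY$) ⊢ (s2, 11, YYYYYY$) ⊢ (s2, 1, YYYYYYY$) ⊢ (s2, ε, YYYYYYYY$)
All input consumed; M is in state s2.

s2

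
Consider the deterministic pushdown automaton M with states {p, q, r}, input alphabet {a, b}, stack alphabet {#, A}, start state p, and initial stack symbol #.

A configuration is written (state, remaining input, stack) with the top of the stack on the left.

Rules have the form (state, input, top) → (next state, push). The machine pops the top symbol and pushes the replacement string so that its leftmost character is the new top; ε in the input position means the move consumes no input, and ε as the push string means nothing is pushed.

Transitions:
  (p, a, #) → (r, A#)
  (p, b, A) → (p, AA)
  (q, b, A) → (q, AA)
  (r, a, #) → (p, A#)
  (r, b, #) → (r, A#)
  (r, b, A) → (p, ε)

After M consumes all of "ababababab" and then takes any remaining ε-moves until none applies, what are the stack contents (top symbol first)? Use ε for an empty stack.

#

(p, ababababab, #) ⊢ (r, babababab, A#) ⊢ (p, abababab, #) ⊢ (r, bababab, A#) ⊢ (p, ababab, #) ⊢ (r, babab, A#) ⊢ (p, abab, #) ⊢ (r, bab, A#) ⊢ (p, ab, #) ⊢ (r, b, A#) ⊢ (p, ε, #)
All input consumed in state p with stack #.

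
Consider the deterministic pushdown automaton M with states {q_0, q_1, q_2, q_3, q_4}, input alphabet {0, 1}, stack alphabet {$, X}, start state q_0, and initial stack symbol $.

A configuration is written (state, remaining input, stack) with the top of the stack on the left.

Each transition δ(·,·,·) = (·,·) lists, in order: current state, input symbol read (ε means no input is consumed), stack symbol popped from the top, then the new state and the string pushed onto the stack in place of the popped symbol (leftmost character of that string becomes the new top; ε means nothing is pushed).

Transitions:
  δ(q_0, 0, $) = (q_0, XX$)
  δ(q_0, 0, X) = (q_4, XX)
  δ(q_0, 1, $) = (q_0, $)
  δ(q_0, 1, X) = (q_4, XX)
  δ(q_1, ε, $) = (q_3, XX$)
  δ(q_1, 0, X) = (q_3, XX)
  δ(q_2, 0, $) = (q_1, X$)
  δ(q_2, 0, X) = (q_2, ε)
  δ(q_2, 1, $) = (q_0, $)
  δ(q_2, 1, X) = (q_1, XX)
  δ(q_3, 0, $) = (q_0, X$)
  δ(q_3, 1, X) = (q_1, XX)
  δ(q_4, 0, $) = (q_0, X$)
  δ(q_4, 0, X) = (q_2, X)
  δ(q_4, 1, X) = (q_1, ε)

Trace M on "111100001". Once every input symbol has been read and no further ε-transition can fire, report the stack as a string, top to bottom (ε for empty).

XXX$

(q_0, 111100001, $)
  read 1, top $: go to q_0, push $ → (q_0, 11100001, $)
  read 1, top $: go to q_0, push $ → (q_0, 1100001, $)
  read 1, top $: go to q_0, push $ → (q_0, 100001, $)
  read 1, top $: go to q_0, push $ → (q_0, 00001, $)
  read 0, top $: go to q_0, push XX$ → (q_0, 0001, XX$)
  read 0, top X: go to q_4, push XX → (q_4, 001, XXX$)
  read 0, top X: go to q_2, push X → (q_2, 01, XXX$)
  read 0, top X: go to q_2, push ε → (q_2, 1, XX$)
  read 1, top X: go to q_1, push XX → (q_1, ε, XXX$)
All input consumed in state q_1 with stack XXX$.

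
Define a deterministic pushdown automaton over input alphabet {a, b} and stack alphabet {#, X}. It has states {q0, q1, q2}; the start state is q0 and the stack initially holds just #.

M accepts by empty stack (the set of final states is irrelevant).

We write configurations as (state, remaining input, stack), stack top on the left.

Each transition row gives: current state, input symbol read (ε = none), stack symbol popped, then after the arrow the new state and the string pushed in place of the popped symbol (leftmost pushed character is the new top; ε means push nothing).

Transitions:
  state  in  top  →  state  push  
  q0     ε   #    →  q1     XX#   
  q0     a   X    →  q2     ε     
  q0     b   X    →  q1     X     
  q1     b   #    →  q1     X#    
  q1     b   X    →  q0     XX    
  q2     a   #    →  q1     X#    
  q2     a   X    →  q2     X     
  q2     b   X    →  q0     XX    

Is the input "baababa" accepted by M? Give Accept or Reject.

Reject

(q0, baababa, #)
  ε-move, top #: go to q1, push XX# → (q1, baababa, XX#)
  read b, top X: go to q0, push XX → (q0, aababa, XXX#)
  read a, top X: go to q2, push ε → (q2, ababa, XX#)
  read a, top X: go to q2, push X → (q2, baba, XX#)
  read b, top X: go to q0, push XX → (q0, aba, XXX#)
  read a, top X: go to q2, push ε → (q2, ba, XX#)
  read b, top X: go to q0, push XX → (q0, a, XXX#)
  read a, top X: go to q2, push ε → (q2, ε, XX#)
All input consumed; stack is XX#, not empty, and no further ε-move applies.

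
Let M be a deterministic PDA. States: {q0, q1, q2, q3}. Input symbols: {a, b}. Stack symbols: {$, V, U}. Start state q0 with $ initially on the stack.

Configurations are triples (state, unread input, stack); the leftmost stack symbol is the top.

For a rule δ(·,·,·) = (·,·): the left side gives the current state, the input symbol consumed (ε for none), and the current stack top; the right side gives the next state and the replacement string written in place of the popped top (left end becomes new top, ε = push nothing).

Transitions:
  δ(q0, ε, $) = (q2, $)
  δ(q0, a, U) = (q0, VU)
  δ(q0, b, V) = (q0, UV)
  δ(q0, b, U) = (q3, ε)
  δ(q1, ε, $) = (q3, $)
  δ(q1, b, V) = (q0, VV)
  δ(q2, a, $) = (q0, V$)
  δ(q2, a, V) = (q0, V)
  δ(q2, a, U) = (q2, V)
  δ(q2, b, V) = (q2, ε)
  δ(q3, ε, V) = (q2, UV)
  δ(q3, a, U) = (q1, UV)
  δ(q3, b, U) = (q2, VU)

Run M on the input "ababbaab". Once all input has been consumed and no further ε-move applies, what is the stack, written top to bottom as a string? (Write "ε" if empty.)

(q0, ababbaab, $)
  ε-move, top $: go to q2, push $ → (q2, ababbaab, $)
  read a, top $: go to q0, push V$ → (q0, babbaab, V$)
  read b, top V: go to q0, push UV → (q0, abbaab, UV$)
  read a, top U: go to q0, push VU → (q0, bbaab, VUV$)
  read b, top V: go to q0, push UV → (q0, baab, UVUV$)
  read b, top U: go to q3, push ε → (q3, aab, VUV$)
  ε-move, top V: go to q2, push UV → (q2, aab, UVUV$)
  read a, top U: go to q2, push V → (q2, ab, VVUV$)
  read a, top V: go to q0, push V → (q0, b, VVUV$)
  read b, top V: go to q0, push UV → (q0, ε, UVVUV$)
All input consumed in state q0 with stack UVVUV$.

UVVUV$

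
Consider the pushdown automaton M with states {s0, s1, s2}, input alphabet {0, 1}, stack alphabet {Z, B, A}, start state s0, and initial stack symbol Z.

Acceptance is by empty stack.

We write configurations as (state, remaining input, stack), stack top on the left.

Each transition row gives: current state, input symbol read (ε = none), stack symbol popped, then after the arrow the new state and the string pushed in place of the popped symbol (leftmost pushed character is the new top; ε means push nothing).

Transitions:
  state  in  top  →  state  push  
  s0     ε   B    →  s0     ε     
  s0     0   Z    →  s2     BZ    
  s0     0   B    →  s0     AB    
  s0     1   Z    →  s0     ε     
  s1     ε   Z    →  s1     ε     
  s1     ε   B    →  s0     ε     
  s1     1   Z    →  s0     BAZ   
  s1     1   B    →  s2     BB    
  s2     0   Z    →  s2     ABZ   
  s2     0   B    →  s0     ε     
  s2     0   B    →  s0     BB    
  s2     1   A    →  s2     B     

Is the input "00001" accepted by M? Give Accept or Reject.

Accept

One accepting computation: (s0, 00001, Z) ⊢ (s2, 0001, BZ) ⊢ (s0, 001, Z) ⊢ (s2, 01, BZ) ⊢ (s0, 1, Z) ⊢ (s0, ε, ε)
All input consumed and the stack is empty.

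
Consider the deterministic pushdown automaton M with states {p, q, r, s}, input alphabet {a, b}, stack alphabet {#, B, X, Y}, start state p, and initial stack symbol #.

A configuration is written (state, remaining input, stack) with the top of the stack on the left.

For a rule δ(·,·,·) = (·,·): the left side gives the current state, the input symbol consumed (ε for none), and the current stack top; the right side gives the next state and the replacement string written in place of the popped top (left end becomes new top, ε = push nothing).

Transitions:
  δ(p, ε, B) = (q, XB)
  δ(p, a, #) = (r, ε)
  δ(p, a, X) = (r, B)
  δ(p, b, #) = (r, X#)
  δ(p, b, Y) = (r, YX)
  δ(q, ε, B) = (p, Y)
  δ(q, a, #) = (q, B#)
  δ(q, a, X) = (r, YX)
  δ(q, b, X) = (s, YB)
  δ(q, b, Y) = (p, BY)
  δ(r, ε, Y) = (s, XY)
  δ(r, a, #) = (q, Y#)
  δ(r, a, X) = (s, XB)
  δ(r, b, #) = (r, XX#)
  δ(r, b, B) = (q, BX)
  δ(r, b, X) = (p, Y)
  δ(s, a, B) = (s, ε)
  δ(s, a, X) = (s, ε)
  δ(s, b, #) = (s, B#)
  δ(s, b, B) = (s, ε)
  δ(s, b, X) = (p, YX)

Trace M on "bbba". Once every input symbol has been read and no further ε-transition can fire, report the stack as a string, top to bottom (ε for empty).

(p, bbba, #) ⊢ (r, bba, X#) ⊢ (p, ba, Y#) ⊢ (r, a, YX#) ⊢ (s, a, XYX#) ⊢ (s, ε, YX#)
All input consumed in state s with stack YX#.

YX#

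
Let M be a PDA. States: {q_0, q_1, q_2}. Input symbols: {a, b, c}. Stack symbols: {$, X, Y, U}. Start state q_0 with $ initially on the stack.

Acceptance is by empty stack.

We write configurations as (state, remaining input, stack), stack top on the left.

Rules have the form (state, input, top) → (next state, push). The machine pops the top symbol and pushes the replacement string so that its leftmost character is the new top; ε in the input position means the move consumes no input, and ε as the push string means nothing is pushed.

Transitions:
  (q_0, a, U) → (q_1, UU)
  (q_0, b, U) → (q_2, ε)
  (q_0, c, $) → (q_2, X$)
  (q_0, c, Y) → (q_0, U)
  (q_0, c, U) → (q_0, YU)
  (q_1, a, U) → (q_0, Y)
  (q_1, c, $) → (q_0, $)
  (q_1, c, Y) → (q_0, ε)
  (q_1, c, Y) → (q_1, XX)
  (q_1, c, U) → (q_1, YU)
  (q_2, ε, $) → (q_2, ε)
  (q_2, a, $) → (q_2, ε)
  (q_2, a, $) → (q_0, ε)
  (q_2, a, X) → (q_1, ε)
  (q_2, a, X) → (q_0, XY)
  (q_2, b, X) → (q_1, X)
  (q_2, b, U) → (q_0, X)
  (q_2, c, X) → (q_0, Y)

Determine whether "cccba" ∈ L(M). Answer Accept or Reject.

Accept

One accepting computation: (q_0, cccba, $) ⊢ (q_2, ccba, X$) ⊢ (q_0, cba, Y$) ⊢ (q_0, ba, U$) ⊢ (q_2, a, $) ⊢ (q_2, ε, ε)
All input consumed and the stack is empty.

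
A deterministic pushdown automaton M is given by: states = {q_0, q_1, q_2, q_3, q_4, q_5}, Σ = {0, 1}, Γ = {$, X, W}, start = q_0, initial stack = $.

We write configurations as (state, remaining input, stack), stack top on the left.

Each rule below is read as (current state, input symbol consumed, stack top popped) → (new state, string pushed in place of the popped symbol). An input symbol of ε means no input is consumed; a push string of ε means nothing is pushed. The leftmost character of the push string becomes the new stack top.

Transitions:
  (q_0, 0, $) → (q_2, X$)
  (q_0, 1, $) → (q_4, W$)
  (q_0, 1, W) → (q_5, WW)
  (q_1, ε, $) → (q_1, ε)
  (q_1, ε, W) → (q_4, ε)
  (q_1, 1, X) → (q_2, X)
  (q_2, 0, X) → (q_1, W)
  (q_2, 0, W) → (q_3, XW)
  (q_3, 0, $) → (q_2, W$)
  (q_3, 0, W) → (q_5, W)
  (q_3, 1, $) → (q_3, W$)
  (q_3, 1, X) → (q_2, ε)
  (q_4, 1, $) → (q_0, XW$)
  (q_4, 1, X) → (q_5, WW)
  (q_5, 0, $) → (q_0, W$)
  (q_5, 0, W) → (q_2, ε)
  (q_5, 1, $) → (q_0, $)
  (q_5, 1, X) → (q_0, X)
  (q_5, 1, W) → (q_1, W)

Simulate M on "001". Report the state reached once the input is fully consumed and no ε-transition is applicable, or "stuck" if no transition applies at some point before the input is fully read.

q_0

(q_0, 001, $)
  read 0, top $: go to q_2, push X$ → (q_2, 01, X$)
  read 0, top X: go to q_1, push W → (q_1, 1, W$)
  ε-move, top W: go to q_4, push ε → (q_4, 1, $)
  read 1, top $: go to q_0, push XW$ → (q_0, ε, XW$)
All input consumed; M is in state q_0.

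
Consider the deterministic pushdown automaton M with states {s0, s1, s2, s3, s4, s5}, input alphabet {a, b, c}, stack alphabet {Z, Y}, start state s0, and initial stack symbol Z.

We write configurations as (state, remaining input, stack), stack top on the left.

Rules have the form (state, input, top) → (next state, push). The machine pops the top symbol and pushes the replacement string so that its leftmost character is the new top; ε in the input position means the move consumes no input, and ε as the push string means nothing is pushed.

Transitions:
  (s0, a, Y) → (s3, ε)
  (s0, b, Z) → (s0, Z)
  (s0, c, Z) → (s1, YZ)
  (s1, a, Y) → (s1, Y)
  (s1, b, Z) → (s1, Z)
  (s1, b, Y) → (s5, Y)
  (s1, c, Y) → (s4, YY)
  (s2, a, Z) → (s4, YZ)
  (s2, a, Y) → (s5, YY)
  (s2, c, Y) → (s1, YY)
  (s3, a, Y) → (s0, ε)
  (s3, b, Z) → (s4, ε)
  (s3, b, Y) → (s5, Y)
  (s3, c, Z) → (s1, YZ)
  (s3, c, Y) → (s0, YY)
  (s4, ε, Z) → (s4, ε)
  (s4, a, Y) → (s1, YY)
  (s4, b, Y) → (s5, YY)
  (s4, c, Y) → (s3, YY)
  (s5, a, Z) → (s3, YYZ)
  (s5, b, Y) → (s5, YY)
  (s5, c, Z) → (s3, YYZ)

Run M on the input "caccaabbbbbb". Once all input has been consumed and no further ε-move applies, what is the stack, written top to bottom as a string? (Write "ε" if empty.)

(s0, caccaabbbbbb, Z)
  read c, top Z: go to s1, push YZ → (s1, accaabbbbbb, YZ)
  read a, top Y: go to s1, push Y → (s1, ccaabbbbbb, YZ)
  read c, top Y: go to s4, push YY → (s4, caabbbbbb, YYZ)
  read c, top Y: go to s3, push YY → (s3, aabbbbbb, YYYZ)
  read a, top Y: go to s0, push ε → (s0, abbbbbb, YYZ)
  read a, top Y: go to s3, push ε → (s3, bbbbbb, YZ)
  read b, top Y: go to s5, push Y → (s5, bbbbb, YZ)
  read b, top Y: go to s5, push YY → (s5, bbbb, YYZ)
  read b, top Y: go to s5, push YY → (s5, bbb, YYYZ)
  read b, top Y: go to s5, push YY → (s5, bb, YYYYZ)
  read b, top Y: go to s5, push YY → (s5, b, YYYYYZ)
  read b, top Y: go to s5, push YY → (s5, ε, YYYYYYZ)
All input consumed in state s5 with stack YYYYYYZ.

YYYYYYZ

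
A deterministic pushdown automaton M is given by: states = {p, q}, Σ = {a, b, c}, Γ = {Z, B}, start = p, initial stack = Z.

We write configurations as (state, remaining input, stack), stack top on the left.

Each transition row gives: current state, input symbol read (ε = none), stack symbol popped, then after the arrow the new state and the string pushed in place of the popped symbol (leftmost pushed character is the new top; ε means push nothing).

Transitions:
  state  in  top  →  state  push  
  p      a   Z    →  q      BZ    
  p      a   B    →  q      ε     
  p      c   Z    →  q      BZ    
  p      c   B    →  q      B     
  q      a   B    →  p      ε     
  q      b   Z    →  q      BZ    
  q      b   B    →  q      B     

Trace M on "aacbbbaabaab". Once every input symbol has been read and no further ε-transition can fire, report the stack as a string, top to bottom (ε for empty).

(p, aacbbbaabaab, Z)
  read a, top Z: go to q, push BZ → (q, acbbbaabaab, BZ)
  read a, top B: go to p, push ε → (p, cbbbaabaab, Z)
  read c, top Z: go to q, push BZ → (q, bbbaabaab, BZ)
  read b, top B: go to q, push B → (q, bbaabaab, BZ)
  read b, top B: go to q, push B → (q, baabaab, BZ)
  read b, top B: go to q, push B → (q, aabaab, BZ)
  read a, top B: go to p, push ε → (p, abaab, Z)
  read a, top Z: go to q, push BZ → (q, baab, BZ)
  read b, top B: go to q, push B → (q, aab, BZ)
  read a, top B: go to p, push ε → (p, ab, Z)
  read a, top Z: go to q, push BZ → (q, b, BZ)
  read b, top B: go to q, push B → (q, ε, BZ)
All input consumed in state q with stack BZ.

BZ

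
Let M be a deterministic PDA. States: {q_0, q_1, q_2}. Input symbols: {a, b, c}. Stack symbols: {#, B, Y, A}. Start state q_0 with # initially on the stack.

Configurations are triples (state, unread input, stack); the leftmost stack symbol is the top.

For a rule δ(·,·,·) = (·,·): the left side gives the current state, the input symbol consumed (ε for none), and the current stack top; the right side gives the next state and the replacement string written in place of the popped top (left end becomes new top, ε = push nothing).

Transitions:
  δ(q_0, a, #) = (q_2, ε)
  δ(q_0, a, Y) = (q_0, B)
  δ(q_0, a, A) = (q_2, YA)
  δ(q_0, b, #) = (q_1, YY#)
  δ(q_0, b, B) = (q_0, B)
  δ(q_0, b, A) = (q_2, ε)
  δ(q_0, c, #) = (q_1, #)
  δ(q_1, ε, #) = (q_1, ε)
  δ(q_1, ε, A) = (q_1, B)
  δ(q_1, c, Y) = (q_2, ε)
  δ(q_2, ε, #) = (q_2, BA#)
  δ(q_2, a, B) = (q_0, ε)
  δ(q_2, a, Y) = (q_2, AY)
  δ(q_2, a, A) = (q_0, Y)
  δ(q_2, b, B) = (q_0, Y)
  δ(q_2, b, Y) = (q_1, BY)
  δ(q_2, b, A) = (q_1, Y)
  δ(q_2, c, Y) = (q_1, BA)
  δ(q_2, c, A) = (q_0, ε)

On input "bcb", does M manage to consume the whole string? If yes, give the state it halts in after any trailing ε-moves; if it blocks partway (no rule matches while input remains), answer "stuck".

q_1

(q_0, bcb, #)
  read b, top #: go to q_1, push YY# → (q_1, cb, YY#)
  read c, top Y: go to q_2, push ε → (q_2, b, Y#)
  read b, top Y: go to q_1, push BY → (q_1, ε, BY#)
All input consumed; M is in state q_1.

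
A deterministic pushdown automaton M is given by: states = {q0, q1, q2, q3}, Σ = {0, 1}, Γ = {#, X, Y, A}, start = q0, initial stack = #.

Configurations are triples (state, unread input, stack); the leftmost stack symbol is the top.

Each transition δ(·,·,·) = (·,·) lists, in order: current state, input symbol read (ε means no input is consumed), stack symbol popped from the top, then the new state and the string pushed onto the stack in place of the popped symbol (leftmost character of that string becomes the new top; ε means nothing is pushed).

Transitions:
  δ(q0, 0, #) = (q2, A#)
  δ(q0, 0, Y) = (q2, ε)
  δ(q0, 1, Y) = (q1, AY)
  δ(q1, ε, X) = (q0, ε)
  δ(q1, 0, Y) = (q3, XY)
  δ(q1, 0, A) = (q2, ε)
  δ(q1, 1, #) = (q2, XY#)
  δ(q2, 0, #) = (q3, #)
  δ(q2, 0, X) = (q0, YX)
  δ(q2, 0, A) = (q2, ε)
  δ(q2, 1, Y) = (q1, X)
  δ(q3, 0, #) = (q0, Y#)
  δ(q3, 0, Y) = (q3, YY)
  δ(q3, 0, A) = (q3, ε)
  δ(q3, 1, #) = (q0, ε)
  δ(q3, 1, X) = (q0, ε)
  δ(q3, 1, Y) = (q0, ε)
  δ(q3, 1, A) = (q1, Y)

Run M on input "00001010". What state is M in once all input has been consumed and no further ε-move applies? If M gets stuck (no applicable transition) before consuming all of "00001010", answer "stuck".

q2

(q0, 00001010, #)
  read 0, top #: go to q2, push A# → (q2, 0001010, A#)
  read 0, top A: go to q2, push ε → (q2, 001010, #)
  read 0, top #: go to q3, push # → (q3, 01010, #)
  read 0, top #: go to q0, push Y# → (q0, 1010, Y#)
  read 1, top Y: go to q1, push AY → (q1, 010, AY#)
  read 0, top A: go to q2, push ε → (q2, 10, Y#)
  read 1, top Y: go to q1, push X → (q1, 0, X#)
  ε-move, top X: go to q0, push ε → (q0, 0, #)
  read 0, top #: go to q2, push A# → (q2, ε, A#)
All input consumed; M is in state q2.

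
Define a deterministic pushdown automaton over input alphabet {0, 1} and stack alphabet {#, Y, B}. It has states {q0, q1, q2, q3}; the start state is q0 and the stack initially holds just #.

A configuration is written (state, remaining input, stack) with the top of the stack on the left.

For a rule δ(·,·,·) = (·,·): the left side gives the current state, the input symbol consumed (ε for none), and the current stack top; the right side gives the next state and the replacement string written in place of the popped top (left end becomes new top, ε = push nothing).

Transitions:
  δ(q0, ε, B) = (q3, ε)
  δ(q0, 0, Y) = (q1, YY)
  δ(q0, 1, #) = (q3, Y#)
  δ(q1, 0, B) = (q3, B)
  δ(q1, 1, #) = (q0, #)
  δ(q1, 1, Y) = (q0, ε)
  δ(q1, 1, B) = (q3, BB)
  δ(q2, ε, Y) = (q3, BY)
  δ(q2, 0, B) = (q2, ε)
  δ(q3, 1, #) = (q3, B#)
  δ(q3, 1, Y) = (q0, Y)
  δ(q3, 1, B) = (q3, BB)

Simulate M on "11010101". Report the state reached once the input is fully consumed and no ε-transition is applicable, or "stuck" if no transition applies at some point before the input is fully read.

(q0, 11010101, #)
  read 1, top #: go to q3, push Y# → (q3, 1010101, Y#)
  read 1, top Y: go to q0, push Y → (q0, 010101, Y#)
  read 0, top Y: go to q1, push YY → (q1, 10101, YY#)
  read 1, top Y: go to q0, push ε → (q0, 0101, Y#)
  read 0, top Y: go to q1, push YY → (q1, 101, YY#)
  read 1, top Y: go to q0, push ε → (q0, 01, Y#)
  read 0, top Y: go to q1, push YY → (q1, 1, YY#)
  read 1, top Y: go to q0, push ε → (q0, ε, Y#)
All input consumed; M is in state q0.

q0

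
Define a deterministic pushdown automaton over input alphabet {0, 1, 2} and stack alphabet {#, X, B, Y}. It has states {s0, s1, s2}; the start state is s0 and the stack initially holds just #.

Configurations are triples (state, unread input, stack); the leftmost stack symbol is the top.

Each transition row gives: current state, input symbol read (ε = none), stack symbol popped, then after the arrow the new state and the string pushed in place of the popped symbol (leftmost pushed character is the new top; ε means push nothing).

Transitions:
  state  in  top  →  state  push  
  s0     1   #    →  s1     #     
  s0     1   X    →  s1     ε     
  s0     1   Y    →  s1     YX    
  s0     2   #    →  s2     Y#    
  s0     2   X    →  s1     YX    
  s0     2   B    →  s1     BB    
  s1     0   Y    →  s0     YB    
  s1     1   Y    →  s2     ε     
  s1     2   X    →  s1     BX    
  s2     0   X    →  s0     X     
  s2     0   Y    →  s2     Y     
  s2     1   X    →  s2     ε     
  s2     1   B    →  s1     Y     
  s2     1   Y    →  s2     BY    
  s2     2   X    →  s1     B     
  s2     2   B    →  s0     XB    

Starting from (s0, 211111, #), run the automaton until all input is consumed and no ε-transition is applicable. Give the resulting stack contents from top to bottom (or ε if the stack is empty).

(s0, 211111, #)
  read 2, top #: go to s2, push Y# → (s2, 11111, Y#)
  read 1, top Y: go to s2, push BY → (s2, 1111, BY#)
  read 1, top B: go to s1, push Y → (s1, 111, YY#)
  read 1, top Y: go to s2, push ε → (s2, 11, Y#)
  read 1, top Y: go to s2, push BY → (s2, 1, BY#)
  read 1, top B: go to s1, push Y → (s1, ε, YY#)
All input consumed in state s1 with stack YY#.

YY#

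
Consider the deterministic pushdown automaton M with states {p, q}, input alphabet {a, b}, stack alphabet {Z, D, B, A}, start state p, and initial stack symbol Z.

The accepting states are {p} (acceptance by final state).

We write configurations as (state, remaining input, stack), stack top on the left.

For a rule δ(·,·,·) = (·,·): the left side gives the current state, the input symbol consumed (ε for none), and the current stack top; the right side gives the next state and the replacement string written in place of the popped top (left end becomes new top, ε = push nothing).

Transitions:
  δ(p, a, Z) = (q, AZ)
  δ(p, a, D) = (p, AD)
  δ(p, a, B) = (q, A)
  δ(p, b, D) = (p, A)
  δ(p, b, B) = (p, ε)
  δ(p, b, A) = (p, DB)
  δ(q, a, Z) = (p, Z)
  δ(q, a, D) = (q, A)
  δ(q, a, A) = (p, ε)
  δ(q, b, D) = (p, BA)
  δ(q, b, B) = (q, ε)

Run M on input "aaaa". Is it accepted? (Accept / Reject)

(p, aaaa, Z) ⊢ (q, aaa, AZ) ⊢ (p, aa, Z) ⊢ (q, a, AZ) ⊢ (p, ε, Z)
All input consumed; state p ∈ F.

Accept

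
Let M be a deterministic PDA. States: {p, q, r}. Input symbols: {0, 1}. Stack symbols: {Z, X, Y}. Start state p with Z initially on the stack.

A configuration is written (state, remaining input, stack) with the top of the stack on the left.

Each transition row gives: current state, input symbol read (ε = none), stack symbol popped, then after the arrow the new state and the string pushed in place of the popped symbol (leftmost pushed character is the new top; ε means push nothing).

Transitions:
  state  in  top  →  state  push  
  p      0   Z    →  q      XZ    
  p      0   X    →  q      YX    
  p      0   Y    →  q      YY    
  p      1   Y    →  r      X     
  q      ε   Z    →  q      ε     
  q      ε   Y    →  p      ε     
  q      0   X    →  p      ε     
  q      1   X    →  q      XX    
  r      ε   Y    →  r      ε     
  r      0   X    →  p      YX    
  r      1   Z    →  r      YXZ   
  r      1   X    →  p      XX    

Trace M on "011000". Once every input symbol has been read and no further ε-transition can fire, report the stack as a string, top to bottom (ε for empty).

(p, 011000, Z)
  read 0, top Z: go to q, push XZ → (q, 11000, XZ)
  read 1, top X: go to q, push XX → (q, 1000, XXZ)
  read 1, top X: go to q, push XX → (q, 000, XXXZ)
  read 0, top X: go to p, push ε → (p, 00, XXZ)
  read 0, top X: go to q, push YX → (q, 0, YXXZ)
  ε-move, top Y: go to p, push ε → (p, 0, XXZ)
  read 0, top X: go to q, push YX → (q, ε, YXXZ)
  ε-move, top Y: go to p, push ε → (p, ε, XXZ)
All input consumed in state p with stack XXZ.

XXZ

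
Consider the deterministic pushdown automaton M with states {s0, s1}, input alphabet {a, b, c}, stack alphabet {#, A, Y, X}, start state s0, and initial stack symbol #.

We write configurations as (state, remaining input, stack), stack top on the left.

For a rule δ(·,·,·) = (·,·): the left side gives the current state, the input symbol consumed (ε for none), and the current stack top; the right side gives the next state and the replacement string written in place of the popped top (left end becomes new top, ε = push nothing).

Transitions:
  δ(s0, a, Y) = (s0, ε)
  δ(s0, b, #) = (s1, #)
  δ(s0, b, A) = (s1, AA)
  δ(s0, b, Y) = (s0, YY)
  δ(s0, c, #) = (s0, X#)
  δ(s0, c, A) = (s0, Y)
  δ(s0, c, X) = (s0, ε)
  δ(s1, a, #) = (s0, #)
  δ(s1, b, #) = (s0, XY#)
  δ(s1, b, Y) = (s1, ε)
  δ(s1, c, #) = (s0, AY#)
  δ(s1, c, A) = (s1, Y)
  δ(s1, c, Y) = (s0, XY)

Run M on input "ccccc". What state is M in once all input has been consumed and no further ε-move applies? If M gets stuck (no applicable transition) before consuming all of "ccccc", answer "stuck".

(s0, ccccc, #) ⊢ (s0, cccc, X#) ⊢ (s0, ccc, #) ⊢ (s0, cc, X#) ⊢ (s0, c, #) ⊢ (s0, ε, X#)
All input consumed; M is in state s0.

s0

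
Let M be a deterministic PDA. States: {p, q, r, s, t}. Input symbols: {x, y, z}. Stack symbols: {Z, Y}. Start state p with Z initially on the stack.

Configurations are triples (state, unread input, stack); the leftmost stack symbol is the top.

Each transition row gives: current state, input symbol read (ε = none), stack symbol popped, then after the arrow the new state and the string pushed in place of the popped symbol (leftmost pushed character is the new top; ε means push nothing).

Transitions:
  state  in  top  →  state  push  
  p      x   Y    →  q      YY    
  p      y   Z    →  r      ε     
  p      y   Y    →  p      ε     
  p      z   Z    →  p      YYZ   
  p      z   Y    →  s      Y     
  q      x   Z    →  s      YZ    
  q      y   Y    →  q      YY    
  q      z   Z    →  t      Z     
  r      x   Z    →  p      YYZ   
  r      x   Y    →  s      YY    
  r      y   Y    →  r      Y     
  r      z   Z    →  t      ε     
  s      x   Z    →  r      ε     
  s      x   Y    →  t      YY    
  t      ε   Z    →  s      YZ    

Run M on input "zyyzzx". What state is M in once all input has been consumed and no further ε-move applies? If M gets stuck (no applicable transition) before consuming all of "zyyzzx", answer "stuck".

t

(p, zyyzzx, Z)
  read z, top Z: go to p, push YYZ → (p, yyzzx, YYZ)
  read y, top Y: go to p, push ε → (p, yzzx, YZ)
  read y, top Y: go to p, push ε → (p, zzx, Z)
  read z, top Z: go to p, push YYZ → (p, zx, YYZ)
  read z, top Y: go to s, push Y → (s, x, YYZ)
  read x, top Y: go to t, push YY → (t, ε, YYYZ)
All input consumed; M is in state t.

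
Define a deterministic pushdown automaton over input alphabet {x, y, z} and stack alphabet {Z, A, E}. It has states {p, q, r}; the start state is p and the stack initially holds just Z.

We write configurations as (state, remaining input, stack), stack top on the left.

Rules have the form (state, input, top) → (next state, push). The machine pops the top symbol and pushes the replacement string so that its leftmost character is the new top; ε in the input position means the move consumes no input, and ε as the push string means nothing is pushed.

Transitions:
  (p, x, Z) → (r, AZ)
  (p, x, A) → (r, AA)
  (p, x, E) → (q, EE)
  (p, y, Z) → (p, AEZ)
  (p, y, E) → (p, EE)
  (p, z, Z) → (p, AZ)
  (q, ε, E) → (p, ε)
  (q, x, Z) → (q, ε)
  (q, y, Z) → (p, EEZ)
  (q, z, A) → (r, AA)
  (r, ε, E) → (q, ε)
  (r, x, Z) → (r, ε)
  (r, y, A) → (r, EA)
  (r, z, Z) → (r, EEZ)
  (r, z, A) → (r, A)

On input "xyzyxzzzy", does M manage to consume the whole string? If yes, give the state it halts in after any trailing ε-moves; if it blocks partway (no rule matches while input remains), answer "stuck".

stuck

(p, xyzyxzzzy, Z)
  read x, top Z: go to r, push AZ → (r, yzyxzzzy, AZ)
  read y, top A: go to r, push EA → (r, zyxzzzy, EAZ)
  ε-move, top E: go to q, push ε → (q, zyxzzzy, AZ)
  read z, top A: go to r, push AA → (r, yxzzzy, AAZ)
  read y, top A: go to r, push EA → (r, xzzzy, EAAZ)
  ε-move, top E: go to q, push ε → (q, xzzzy, AAZ)
No transition for (q, x, top A); M blocks with input xzzzy remaining.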